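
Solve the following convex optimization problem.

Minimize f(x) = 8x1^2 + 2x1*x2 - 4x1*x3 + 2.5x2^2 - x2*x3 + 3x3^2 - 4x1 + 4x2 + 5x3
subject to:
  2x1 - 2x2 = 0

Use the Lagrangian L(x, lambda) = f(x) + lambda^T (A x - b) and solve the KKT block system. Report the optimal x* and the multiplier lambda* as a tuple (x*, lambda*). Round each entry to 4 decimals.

Form the Lagrangian:
  L(x, lambda) = (1/2) x^T Q x + c^T x + lambda^T (A x - b)
Stationarity (grad_x L = 0): Q x + c + A^T lambda = 0.
Primal feasibility: A x = b.

This gives the KKT block system:
  [ Q   A^T ] [ x     ]   [-c ]
  [ A    0  ] [ lambda ] = [ b ]

Solving the linear system:
  x*      = (-0.2, -0.2, -1)
  lambda* = (1.8)
  f(x*)   = -2.5

x* = (-0.2, -0.2, -1), lambda* = (1.8)


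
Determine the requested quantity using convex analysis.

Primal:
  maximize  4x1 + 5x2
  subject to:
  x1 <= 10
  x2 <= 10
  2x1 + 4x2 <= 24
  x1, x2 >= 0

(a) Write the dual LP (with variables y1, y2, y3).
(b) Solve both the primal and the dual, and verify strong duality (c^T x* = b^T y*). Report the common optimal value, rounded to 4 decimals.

The standard primal-dual pair for 'max c^T x s.t. A x <= b, x >= 0' is:
  Dual:  min b^T y  s.t.  A^T y >= c,  y >= 0.

So the dual LP is:
  minimize  10y1 + 10y2 + 24y3
  subject to:
    y1 + 2y3 >= 4
    y2 + 4y3 >= 5
    y1, y2, y3 >= 0

Solving the primal: x* = (10, 1).
  primal value c^T x* = 45.
Solving the dual: y* = (1.5, 0, 1.25).
  dual value b^T y* = 45.
Strong duality: c^T x* = b^T y*. Confirmed.

45


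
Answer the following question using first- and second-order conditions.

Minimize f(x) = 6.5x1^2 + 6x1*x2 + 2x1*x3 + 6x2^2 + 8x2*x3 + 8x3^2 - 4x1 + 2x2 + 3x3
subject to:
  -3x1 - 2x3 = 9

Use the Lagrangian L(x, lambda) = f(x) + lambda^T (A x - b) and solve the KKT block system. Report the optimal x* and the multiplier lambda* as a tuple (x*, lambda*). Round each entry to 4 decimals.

Form the Lagrangian:
  L(x, lambda) = (1/2) x^T Q x + c^T x + lambda^T (A x - b)
Stationarity (grad_x L = 0): Q x + c + A^T lambda = 0.
Primal feasibility: A x = b.

This gives the KKT block system:
  [ Q   A^T ] [ x     ]   [-c ]
  [ A    0  ] [ lambda ] = [ b ]

Solving the linear system:
  x*      = (-1.8375, 1.9146, -1.7438)
  lambda* = (-6.6292)
  f(x*)   = 32.8052

x* = (-1.8375, 1.9146, -1.7438), lambda* = (-6.6292)


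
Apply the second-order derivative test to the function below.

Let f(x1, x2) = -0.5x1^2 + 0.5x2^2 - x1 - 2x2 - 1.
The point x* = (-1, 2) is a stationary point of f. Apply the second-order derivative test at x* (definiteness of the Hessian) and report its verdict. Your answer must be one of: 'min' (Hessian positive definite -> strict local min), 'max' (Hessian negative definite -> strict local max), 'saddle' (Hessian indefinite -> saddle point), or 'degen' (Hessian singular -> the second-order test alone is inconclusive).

Compute the Hessian H = grad^2 f:
  H = [[-1, 0], [0, 1]]
Verify stationarity: grad f(x*) = H x* + g = (0, 0).
Eigenvalues of H: -1, 1.
Eigenvalues have mixed signs, so H is indefinite -> x* is a saddle point.

saddle


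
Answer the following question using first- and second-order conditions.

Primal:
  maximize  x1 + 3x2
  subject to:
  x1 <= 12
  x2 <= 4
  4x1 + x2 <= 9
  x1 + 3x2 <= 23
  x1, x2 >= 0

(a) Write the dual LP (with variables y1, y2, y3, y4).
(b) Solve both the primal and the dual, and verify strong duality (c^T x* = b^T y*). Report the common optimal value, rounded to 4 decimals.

The standard primal-dual pair for 'max c^T x s.t. A x <= b, x >= 0' is:
  Dual:  min b^T y  s.t.  A^T y >= c,  y >= 0.

So the dual LP is:
  minimize  12y1 + 4y2 + 9y3 + 23y4
  subject to:
    y1 + 4y3 + y4 >= 1
    y2 + y3 + 3y4 >= 3
    y1, y2, y3, y4 >= 0

Solving the primal: x* = (1.25, 4).
  primal value c^T x* = 13.25.
Solving the dual: y* = (0, 2.75, 0.25, 0).
  dual value b^T y* = 13.25.
Strong duality: c^T x* = b^T y*. Confirmed.

13.25


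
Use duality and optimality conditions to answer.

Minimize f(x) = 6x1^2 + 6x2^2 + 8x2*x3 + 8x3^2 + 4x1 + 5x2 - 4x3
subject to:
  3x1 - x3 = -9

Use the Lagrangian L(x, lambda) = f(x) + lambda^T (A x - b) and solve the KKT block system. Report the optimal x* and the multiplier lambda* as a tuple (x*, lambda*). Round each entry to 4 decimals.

Form the Lagrangian:
  L(x, lambda) = (1/2) x^T Q x + c^T x + lambda^T (A x - b)
Stationarity (grad_x L = 0): Q x + c + A^T lambda = 0.
Primal feasibility: A x = b.

This gives the KKT block system:
  [ Q   A^T ] [ x     ]   [-c ]
  [ A    0  ] [ lambda ] = [ b ]

Solving the linear system:
  x*      = (-2.5, -1.4167, 1.5)
  lambda* = (8.6667)
  f(x*)   = 27.4583

x* = (-2.5, -1.4167, 1.5), lambda* = (8.6667)


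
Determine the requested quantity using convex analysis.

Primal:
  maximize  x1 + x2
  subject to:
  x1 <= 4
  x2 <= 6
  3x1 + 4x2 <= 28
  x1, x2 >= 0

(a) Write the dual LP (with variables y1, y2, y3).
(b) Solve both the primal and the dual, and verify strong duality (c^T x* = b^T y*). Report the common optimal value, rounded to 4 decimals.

The standard primal-dual pair for 'max c^T x s.t. A x <= b, x >= 0' is:
  Dual:  min b^T y  s.t.  A^T y >= c,  y >= 0.

So the dual LP is:
  minimize  4y1 + 6y2 + 28y3
  subject to:
    y1 + 3y3 >= 1
    y2 + 4y3 >= 1
    y1, y2, y3 >= 0

Solving the primal: x* = (4, 4).
  primal value c^T x* = 8.
Solving the dual: y* = (0.25, 0, 0.25).
  dual value b^T y* = 8.
Strong duality: c^T x* = b^T y*. Confirmed.

8


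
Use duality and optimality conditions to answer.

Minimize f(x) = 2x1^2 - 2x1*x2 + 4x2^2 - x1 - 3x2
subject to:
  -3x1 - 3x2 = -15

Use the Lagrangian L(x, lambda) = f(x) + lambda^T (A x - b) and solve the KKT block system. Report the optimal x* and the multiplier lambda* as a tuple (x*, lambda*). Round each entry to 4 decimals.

Form the Lagrangian:
  L(x, lambda) = (1/2) x^T Q x + c^T x + lambda^T (A x - b)
Stationarity (grad_x L = 0): Q x + c + A^T lambda = 0.
Primal feasibility: A x = b.

This gives the KKT block system:
  [ Q   A^T ] [ x     ]   [-c ]
  [ A    0  ] [ lambda ] = [ b ]

Solving the linear system:
  x*      = (3, 2)
  lambda* = (2.3333)
  f(x*)   = 13

x* = (3, 2), lambda* = (2.3333)


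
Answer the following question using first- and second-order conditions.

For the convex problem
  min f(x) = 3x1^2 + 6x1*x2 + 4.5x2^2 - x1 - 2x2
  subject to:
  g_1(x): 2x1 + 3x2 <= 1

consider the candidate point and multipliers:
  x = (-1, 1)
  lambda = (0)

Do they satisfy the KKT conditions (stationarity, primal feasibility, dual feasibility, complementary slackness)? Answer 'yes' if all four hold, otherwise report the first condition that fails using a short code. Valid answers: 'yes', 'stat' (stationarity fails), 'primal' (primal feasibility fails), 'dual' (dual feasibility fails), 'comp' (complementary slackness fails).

Gradient of f: grad f(x) = Q x + c = (-1, 1)
Constraint values g_i(x) = a_i^T x - b_i:
  g_1((-1, 1)) = 0
Stationarity residual: grad f(x) + sum_i lambda_i a_i = (-1, 1)
  -> stationarity FAILS
Primal feasibility (all g_i <= 0): OK
Dual feasibility (all lambda_i >= 0): OK
Complementary slackness (lambda_i * g_i(x) = 0 for all i): OK

Verdict: the first failing condition is stationarity -> stat.

stat


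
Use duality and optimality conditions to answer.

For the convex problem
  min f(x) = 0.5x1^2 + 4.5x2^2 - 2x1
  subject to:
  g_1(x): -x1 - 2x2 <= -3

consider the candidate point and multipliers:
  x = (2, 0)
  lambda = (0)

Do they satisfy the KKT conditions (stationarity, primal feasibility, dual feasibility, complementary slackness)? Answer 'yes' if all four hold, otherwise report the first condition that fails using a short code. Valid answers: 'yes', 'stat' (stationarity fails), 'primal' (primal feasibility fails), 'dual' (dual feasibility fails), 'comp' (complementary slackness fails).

Gradient of f: grad f(x) = Q x + c = (0, 0)
Constraint values g_i(x) = a_i^T x - b_i:
  g_1((2, 0)) = 1
Stationarity residual: grad f(x) + sum_i lambda_i a_i = (0, 0)
  -> stationarity OK
Primal feasibility (all g_i <= 0): FAILS
Dual feasibility (all lambda_i >= 0): OK
Complementary slackness (lambda_i * g_i(x) = 0 for all i): OK

Verdict: the first failing condition is primal_feasibility -> primal.

primal


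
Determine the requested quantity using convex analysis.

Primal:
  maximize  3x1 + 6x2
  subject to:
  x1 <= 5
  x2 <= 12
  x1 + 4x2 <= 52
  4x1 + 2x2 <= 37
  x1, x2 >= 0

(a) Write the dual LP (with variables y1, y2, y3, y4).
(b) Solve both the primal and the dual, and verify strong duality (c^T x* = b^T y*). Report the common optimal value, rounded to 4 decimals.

The standard primal-dual pair for 'max c^T x s.t. A x <= b, x >= 0' is:
  Dual:  min b^T y  s.t.  A^T y >= c,  y >= 0.

So the dual LP is:
  minimize  5y1 + 12y2 + 52y3 + 37y4
  subject to:
    y1 + y3 + 4y4 >= 3
    y2 + 4y3 + 2y4 >= 6
    y1, y2, y3, y4 >= 0

Solving the primal: x* = (3.25, 12).
  primal value c^T x* = 81.75.
Solving the dual: y* = (0, 4.5, 0, 0.75).
  dual value b^T y* = 81.75.
Strong duality: c^T x* = b^T y*. Confirmed.

81.75


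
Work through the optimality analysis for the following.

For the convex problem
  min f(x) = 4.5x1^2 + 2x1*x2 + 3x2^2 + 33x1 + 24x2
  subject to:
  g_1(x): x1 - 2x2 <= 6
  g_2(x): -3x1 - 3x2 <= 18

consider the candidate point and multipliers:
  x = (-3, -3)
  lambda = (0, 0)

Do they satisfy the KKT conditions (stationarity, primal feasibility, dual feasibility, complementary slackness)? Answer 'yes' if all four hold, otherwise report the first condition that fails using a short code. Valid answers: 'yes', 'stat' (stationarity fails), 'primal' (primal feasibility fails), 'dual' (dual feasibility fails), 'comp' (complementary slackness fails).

Gradient of f: grad f(x) = Q x + c = (0, 0)
Constraint values g_i(x) = a_i^T x - b_i:
  g_1((-3, -3)) = -3
  g_2((-3, -3)) = 0
Stationarity residual: grad f(x) + sum_i lambda_i a_i = (0, 0)
  -> stationarity OK
Primal feasibility (all g_i <= 0): OK
Dual feasibility (all lambda_i >= 0): OK
Complementary slackness (lambda_i * g_i(x) = 0 for all i): OK

Verdict: yes, KKT holds.

yes


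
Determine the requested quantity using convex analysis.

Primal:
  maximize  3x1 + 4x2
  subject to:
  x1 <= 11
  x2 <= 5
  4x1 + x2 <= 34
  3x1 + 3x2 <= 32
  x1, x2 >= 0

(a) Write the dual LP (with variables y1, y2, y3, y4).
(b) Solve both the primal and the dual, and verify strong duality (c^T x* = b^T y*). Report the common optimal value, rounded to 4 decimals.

The standard primal-dual pair for 'max c^T x s.t. A x <= b, x >= 0' is:
  Dual:  min b^T y  s.t.  A^T y >= c,  y >= 0.

So the dual LP is:
  minimize  11y1 + 5y2 + 34y3 + 32y4
  subject to:
    y1 + 4y3 + 3y4 >= 3
    y2 + y3 + 3y4 >= 4
    y1, y2, y3, y4 >= 0

Solving the primal: x* = (5.6667, 5).
  primal value c^T x* = 37.
Solving the dual: y* = (0, 1, 0, 1).
  dual value b^T y* = 37.
Strong duality: c^T x* = b^T y*. Confirmed.

37


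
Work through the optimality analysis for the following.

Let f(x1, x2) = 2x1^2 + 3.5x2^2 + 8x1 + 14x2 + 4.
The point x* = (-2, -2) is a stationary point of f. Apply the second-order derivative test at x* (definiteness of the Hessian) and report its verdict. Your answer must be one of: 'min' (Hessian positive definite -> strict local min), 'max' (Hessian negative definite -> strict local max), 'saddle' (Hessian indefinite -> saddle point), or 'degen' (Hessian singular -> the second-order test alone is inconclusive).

Compute the Hessian H = grad^2 f:
  H = [[4, 0], [0, 7]]
Verify stationarity: grad f(x*) = H x* + g = (0, 0).
Eigenvalues of H: 4, 7.
Both eigenvalues > 0, so H is positive definite -> x* is a strict local min.

min


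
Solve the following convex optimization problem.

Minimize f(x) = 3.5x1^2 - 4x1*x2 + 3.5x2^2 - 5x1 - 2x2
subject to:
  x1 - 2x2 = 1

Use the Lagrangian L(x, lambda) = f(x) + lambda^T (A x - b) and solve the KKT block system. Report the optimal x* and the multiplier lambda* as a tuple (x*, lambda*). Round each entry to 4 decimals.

Form the Lagrangian:
  L(x, lambda) = (1/2) x^T Q x + c^T x + lambda^T (A x - b)
Stationarity (grad_x L = 0): Q x + c + A^T lambda = 0.
Primal feasibility: A x = b.

This gives the KKT block system:
  [ Q   A^T ] [ x     ]   [-c ]
  [ A    0  ] [ lambda ] = [ b ]

Solving the linear system:
  x*      = (1.2105, 0.1053)
  lambda* = (-3.0526)
  f(x*)   = -1.6053

x* = (1.2105, 0.1053), lambda* = (-3.0526)


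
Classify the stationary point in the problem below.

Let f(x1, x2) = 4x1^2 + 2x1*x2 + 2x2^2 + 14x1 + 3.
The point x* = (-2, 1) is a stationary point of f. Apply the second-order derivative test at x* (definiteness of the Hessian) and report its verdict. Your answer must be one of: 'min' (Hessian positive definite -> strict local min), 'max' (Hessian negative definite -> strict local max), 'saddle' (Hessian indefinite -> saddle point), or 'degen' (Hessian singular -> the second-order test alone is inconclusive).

Compute the Hessian H = grad^2 f:
  H = [[8, 2], [2, 4]]
Verify stationarity: grad f(x*) = H x* + g = (0, 0).
Eigenvalues of H: 3.1716, 8.8284.
Both eigenvalues > 0, so H is positive definite -> x* is a strict local min.

min


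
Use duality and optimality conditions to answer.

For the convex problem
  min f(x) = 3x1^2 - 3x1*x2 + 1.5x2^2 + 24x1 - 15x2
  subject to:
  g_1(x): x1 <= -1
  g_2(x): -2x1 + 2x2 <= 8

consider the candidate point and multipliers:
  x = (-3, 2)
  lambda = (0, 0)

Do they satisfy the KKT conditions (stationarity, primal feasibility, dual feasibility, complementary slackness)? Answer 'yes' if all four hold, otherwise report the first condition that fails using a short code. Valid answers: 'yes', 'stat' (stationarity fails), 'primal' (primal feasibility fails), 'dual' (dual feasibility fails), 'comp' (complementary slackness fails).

Gradient of f: grad f(x) = Q x + c = (0, 0)
Constraint values g_i(x) = a_i^T x - b_i:
  g_1((-3, 2)) = -2
  g_2((-3, 2)) = 2
Stationarity residual: grad f(x) + sum_i lambda_i a_i = (0, 0)
  -> stationarity OK
Primal feasibility (all g_i <= 0): FAILS
Dual feasibility (all lambda_i >= 0): OK
Complementary slackness (lambda_i * g_i(x) = 0 for all i): OK

Verdict: the first failing condition is primal_feasibility -> primal.

primal


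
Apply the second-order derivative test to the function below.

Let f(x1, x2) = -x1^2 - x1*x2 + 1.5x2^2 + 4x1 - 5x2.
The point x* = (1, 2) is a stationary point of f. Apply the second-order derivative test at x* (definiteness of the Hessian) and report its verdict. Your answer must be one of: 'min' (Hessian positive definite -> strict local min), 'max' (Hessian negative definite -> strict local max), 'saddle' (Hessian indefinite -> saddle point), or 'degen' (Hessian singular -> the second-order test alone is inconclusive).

Compute the Hessian H = grad^2 f:
  H = [[-2, -1], [-1, 3]]
Verify stationarity: grad f(x*) = H x* + g = (0, 0).
Eigenvalues of H: -2.1926, 3.1926.
Eigenvalues have mixed signs, so H is indefinite -> x* is a saddle point.

saddle


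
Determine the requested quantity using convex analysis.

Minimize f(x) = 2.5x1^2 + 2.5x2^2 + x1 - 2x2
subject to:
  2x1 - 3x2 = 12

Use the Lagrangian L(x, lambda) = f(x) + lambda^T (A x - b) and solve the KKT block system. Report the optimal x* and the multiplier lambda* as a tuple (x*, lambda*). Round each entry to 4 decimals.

Form the Lagrangian:
  L(x, lambda) = (1/2) x^T Q x + c^T x + lambda^T (A x - b)
Stationarity (grad_x L = 0): Q x + c + A^T lambda = 0.
Primal feasibility: A x = b.

This gives the KKT block system:
  [ Q   A^T ] [ x     ]   [-c ]
  [ A    0  ] [ lambda ] = [ b ]

Solving the linear system:
  x*      = (1.8923, -2.7385)
  lambda* = (-5.2308)
  f(x*)   = 35.0692

x* = (1.8923, -2.7385), lambda* = (-5.2308)


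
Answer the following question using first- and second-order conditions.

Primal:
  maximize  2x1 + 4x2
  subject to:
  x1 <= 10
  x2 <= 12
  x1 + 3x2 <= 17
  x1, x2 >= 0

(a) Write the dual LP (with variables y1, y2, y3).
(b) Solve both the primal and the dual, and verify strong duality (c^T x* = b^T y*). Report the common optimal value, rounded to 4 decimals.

The standard primal-dual pair for 'max c^T x s.t. A x <= b, x >= 0' is:
  Dual:  min b^T y  s.t.  A^T y >= c,  y >= 0.

So the dual LP is:
  minimize  10y1 + 12y2 + 17y3
  subject to:
    y1 + y3 >= 2
    y2 + 3y3 >= 4
    y1, y2, y3 >= 0

Solving the primal: x* = (10, 2.3333).
  primal value c^T x* = 29.3333.
Solving the dual: y* = (0.6667, 0, 1.3333).
  dual value b^T y* = 29.3333.
Strong duality: c^T x* = b^T y*. Confirmed.

29.3333


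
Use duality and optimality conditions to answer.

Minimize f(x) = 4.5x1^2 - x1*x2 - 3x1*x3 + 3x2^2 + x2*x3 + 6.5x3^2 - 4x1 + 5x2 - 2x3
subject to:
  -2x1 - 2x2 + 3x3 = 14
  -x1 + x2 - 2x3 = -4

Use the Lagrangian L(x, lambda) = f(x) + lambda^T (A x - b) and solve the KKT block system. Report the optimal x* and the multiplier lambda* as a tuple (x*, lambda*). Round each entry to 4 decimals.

Form the Lagrangian:
  L(x, lambda) = (1/2) x^T Q x + c^T x + lambda^T (A x - b)
Stationarity (grad_x L = 0): Q x + c + A^T lambda = 0.
Primal feasibility: A x = b.

This gives the KKT block system:
  [ Q   A^T ] [ x     ]   [-c ]
  [ A    0  ] [ lambda ] = [ b ]

Solving the linear system:
  x*      = (-1.8066, -3.3537, 1.2264)
  lambda* = (-8.1686, -4.2479)
  f(x*)   = 42.6868

x* = (-1.8066, -3.3537, 1.2264), lambda* = (-8.1686, -4.2479)


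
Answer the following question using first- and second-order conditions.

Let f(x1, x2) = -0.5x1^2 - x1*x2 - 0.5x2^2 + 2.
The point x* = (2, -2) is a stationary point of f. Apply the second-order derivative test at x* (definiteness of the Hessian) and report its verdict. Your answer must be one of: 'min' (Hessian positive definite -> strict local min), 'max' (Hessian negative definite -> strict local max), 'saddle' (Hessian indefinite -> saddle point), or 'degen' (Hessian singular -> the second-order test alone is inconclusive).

Compute the Hessian H = grad^2 f:
  H = [[-1, -1], [-1, -1]]
Verify stationarity: grad f(x*) = H x* + g = (0, 0).
Eigenvalues of H: -2, 0.
H has a zero eigenvalue (singular; negative semidefinite but not definite), so H is neither positive definite, negative definite, nor indefinite. The second-order test alone is inconclusive -> degen.
(Indeed, f is constant along the null direction of H through x*, so x* is not a strict local extremum.)

degen


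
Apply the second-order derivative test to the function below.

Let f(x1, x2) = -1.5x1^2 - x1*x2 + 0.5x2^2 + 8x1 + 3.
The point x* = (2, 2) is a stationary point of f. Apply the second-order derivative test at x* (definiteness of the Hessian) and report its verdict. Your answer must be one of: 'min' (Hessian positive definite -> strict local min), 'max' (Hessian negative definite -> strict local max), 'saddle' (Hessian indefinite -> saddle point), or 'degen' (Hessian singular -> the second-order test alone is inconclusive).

Compute the Hessian H = grad^2 f:
  H = [[-3, -1], [-1, 1]]
Verify stationarity: grad f(x*) = H x* + g = (0, 0).
Eigenvalues of H: -3.2361, 1.2361.
Eigenvalues have mixed signs, so H is indefinite -> x* is a saddle point.

saddle


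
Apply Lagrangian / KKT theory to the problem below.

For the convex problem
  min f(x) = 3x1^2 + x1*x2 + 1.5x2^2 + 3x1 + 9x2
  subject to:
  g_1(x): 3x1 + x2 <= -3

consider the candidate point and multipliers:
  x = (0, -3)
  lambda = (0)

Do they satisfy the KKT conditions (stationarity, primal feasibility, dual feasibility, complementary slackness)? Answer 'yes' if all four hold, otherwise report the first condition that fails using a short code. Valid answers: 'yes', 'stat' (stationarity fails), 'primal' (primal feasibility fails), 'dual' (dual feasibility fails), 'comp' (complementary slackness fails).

Gradient of f: grad f(x) = Q x + c = (0, 0)
Constraint values g_i(x) = a_i^T x - b_i:
  g_1((0, -3)) = 0
Stationarity residual: grad f(x) + sum_i lambda_i a_i = (0, 0)
  -> stationarity OK
Primal feasibility (all g_i <= 0): OK
Dual feasibility (all lambda_i >= 0): OK
Complementary slackness (lambda_i * g_i(x) = 0 for all i): OK

Verdict: yes, KKT holds.

yes


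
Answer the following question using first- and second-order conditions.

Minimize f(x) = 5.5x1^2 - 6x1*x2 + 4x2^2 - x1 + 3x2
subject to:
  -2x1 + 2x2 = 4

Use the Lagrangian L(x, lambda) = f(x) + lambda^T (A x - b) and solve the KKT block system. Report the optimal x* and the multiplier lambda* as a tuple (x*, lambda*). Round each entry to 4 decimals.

Form the Lagrangian:
  L(x, lambda) = (1/2) x^T Q x + c^T x + lambda^T (A x - b)
Stationarity (grad_x L = 0): Q x + c + A^T lambda = 0.
Primal feasibility: A x = b.

This gives the KKT block system:
  [ Q   A^T ] [ x     ]   [-c ]
  [ A    0  ] [ lambda ] = [ b ]

Solving the linear system:
  x*      = (-0.8571, 1.1429)
  lambda* = (-8.6429)
  f(x*)   = 19.4286

x* = (-0.8571, 1.1429), lambda* = (-8.6429)


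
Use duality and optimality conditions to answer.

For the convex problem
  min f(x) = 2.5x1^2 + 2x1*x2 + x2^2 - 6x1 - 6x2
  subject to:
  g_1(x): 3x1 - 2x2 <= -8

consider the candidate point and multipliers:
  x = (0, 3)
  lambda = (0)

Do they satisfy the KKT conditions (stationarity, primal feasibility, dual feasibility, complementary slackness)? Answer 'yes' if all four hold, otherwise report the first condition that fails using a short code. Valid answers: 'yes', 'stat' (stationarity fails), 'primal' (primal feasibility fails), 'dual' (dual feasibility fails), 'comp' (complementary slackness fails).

Gradient of f: grad f(x) = Q x + c = (0, 0)
Constraint values g_i(x) = a_i^T x - b_i:
  g_1((0, 3)) = 2
Stationarity residual: grad f(x) + sum_i lambda_i a_i = (0, 0)
  -> stationarity OK
Primal feasibility (all g_i <= 0): FAILS
Dual feasibility (all lambda_i >= 0): OK
Complementary slackness (lambda_i * g_i(x) = 0 for all i): OK

Verdict: the first failing condition is primal_feasibility -> primal.

primal


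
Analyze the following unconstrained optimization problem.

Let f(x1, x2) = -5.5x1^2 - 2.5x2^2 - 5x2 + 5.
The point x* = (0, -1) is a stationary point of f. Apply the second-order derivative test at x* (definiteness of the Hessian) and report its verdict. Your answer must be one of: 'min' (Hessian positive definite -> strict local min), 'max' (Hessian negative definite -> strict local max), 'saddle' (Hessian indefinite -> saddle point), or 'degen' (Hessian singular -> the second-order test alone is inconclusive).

Compute the Hessian H = grad^2 f:
  H = [[-11, 0], [0, -5]]
Verify stationarity: grad f(x*) = H x* + g = (0, 0).
Eigenvalues of H: -11, -5.
Both eigenvalues < 0, so H is negative definite -> x* is a strict local max.

max


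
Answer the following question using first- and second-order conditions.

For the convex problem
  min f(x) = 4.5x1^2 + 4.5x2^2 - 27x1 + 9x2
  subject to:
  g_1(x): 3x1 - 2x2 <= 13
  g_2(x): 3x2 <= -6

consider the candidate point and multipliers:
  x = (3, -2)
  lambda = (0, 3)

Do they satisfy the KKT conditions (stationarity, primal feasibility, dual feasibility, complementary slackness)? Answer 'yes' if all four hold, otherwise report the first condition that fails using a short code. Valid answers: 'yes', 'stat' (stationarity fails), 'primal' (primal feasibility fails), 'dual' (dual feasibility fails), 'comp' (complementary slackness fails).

Gradient of f: grad f(x) = Q x + c = (0, -9)
Constraint values g_i(x) = a_i^T x - b_i:
  g_1((3, -2)) = 0
  g_2((3, -2)) = 0
Stationarity residual: grad f(x) + sum_i lambda_i a_i = (0, 0)
  -> stationarity OK
Primal feasibility (all g_i <= 0): OK
Dual feasibility (all lambda_i >= 0): OK
Complementary slackness (lambda_i * g_i(x) = 0 for all i): OK

Verdict: yes, KKT holds.

yes


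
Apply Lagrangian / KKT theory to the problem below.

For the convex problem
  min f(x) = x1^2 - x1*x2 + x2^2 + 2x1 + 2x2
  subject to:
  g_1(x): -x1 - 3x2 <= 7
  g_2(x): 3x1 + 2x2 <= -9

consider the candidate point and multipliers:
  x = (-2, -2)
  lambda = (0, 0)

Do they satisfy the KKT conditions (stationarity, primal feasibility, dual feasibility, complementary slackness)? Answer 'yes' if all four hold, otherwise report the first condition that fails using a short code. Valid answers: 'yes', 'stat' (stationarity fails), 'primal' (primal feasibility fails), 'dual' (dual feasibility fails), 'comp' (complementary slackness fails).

Gradient of f: grad f(x) = Q x + c = (0, 0)
Constraint values g_i(x) = a_i^T x - b_i:
  g_1((-2, -2)) = 1
  g_2((-2, -2)) = -1
Stationarity residual: grad f(x) + sum_i lambda_i a_i = (0, 0)
  -> stationarity OK
Primal feasibility (all g_i <= 0): FAILS
Dual feasibility (all lambda_i >= 0): OK
Complementary slackness (lambda_i * g_i(x) = 0 for all i): OK

Verdict: the first failing condition is primal_feasibility -> primal.

primal


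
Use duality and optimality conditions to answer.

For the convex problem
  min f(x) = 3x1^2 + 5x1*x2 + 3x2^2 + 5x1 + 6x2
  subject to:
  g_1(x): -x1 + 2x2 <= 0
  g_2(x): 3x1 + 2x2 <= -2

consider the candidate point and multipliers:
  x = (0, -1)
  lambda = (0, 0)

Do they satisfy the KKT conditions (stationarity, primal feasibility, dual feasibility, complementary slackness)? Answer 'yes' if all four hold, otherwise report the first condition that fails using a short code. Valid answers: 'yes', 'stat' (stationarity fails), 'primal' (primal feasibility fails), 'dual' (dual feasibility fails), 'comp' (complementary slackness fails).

Gradient of f: grad f(x) = Q x + c = (0, 0)
Constraint values g_i(x) = a_i^T x - b_i:
  g_1((0, -1)) = -2
  g_2((0, -1)) = 0
Stationarity residual: grad f(x) + sum_i lambda_i a_i = (0, 0)
  -> stationarity OK
Primal feasibility (all g_i <= 0): OK
Dual feasibility (all lambda_i >= 0): OK
Complementary slackness (lambda_i * g_i(x) = 0 for all i): OK

Verdict: yes, KKT holds.

yes


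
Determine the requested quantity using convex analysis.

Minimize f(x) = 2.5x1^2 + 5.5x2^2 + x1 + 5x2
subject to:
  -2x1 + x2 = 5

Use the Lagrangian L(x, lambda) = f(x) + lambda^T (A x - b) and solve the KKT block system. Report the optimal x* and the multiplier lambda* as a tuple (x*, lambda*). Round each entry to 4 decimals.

Form the Lagrangian:
  L(x, lambda) = (1/2) x^T Q x + c^T x + lambda^T (A x - b)
Stationarity (grad_x L = 0): Q x + c + A^T lambda = 0.
Primal feasibility: A x = b.

This gives the KKT block system:
  [ Q   A^T ] [ x     ]   [-c ]
  [ A    0  ] [ lambda ] = [ b ]

Solving the linear system:
  x*      = (-2.4694, 0.0612)
  lambda* = (-5.6735)
  f(x*)   = 13.102

x* = (-2.4694, 0.0612), lambda* = (-5.6735)


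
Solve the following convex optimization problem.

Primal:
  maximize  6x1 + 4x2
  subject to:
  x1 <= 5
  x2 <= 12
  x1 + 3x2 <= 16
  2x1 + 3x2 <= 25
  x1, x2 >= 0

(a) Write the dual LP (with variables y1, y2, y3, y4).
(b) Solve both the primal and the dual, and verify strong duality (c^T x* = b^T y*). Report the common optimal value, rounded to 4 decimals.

The standard primal-dual pair for 'max c^T x s.t. A x <= b, x >= 0' is:
  Dual:  min b^T y  s.t.  A^T y >= c,  y >= 0.

So the dual LP is:
  minimize  5y1 + 12y2 + 16y3 + 25y4
  subject to:
    y1 + y3 + 2y4 >= 6
    y2 + 3y3 + 3y4 >= 4
    y1, y2, y3, y4 >= 0

Solving the primal: x* = (5, 3.6667).
  primal value c^T x* = 44.6667.
Solving the dual: y* = (4.6667, 0, 1.3333, 0).
  dual value b^T y* = 44.6667.
Strong duality: c^T x* = b^T y*. Confirmed.

44.6667


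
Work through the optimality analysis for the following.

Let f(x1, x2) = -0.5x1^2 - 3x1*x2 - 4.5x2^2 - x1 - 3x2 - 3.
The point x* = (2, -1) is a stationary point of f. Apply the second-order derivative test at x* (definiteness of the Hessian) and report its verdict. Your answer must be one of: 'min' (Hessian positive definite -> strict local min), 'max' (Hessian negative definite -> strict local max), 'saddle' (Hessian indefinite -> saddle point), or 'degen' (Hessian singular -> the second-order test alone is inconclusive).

Compute the Hessian H = grad^2 f:
  H = [[-1, -3], [-3, -9]]
Verify stationarity: grad f(x*) = H x* + g = (0, 0).
Eigenvalues of H: -10, 0.
H has a zero eigenvalue (singular; negative semidefinite but not definite), so H is neither positive definite, negative definite, nor indefinite. The second-order test alone is inconclusive -> degen.
(Indeed, f is constant along the null direction of H through x*, so x* is not a strict local extremum.)

degen


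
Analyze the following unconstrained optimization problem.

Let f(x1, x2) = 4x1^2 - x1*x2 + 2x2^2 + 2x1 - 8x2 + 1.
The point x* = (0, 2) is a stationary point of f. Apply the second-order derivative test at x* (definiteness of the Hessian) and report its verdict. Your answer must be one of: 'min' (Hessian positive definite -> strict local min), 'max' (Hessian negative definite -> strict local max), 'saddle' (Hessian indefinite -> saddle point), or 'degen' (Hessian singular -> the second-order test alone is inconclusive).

Compute the Hessian H = grad^2 f:
  H = [[8, -1], [-1, 4]]
Verify stationarity: grad f(x*) = H x* + g = (0, 0).
Eigenvalues of H: 3.7639, 8.2361.
Both eigenvalues > 0, so H is positive definite -> x* is a strict local min.

min


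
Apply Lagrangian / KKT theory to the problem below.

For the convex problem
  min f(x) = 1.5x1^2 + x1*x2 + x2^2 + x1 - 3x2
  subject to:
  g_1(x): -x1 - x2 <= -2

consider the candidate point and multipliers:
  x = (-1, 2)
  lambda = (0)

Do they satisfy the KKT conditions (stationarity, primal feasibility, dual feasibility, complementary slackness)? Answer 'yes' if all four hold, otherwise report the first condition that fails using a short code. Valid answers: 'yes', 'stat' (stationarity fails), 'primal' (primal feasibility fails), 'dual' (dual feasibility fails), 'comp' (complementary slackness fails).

Gradient of f: grad f(x) = Q x + c = (0, 0)
Constraint values g_i(x) = a_i^T x - b_i:
  g_1((-1, 2)) = 1
Stationarity residual: grad f(x) + sum_i lambda_i a_i = (0, 0)
  -> stationarity OK
Primal feasibility (all g_i <= 0): FAILS
Dual feasibility (all lambda_i >= 0): OK
Complementary slackness (lambda_i * g_i(x) = 0 for all i): OK

Verdict: the first failing condition is primal_feasibility -> primal.

primal


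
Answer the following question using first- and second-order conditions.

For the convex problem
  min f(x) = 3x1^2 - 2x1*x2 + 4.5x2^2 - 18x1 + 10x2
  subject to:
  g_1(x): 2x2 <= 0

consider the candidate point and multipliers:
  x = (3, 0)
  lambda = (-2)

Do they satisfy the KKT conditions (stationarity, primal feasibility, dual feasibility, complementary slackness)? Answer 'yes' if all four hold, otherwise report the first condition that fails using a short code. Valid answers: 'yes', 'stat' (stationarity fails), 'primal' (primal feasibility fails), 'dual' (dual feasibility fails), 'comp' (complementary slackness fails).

Gradient of f: grad f(x) = Q x + c = (0, 4)
Constraint values g_i(x) = a_i^T x - b_i:
  g_1((3, 0)) = 0
Stationarity residual: grad f(x) + sum_i lambda_i a_i = (0, 0)
  -> stationarity OK
Primal feasibility (all g_i <= 0): OK
Dual feasibility (all lambda_i >= 0): FAILS
Complementary slackness (lambda_i * g_i(x) = 0 for all i): OK

Verdict: the first failing condition is dual_feasibility -> dual.

dual


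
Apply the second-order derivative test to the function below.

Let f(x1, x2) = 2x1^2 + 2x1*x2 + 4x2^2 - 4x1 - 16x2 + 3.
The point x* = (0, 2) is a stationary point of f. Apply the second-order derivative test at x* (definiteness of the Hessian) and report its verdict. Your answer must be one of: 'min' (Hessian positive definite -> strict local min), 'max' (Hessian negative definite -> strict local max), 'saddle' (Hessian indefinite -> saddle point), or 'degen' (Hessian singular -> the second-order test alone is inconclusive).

Compute the Hessian H = grad^2 f:
  H = [[4, 2], [2, 8]]
Verify stationarity: grad f(x*) = H x* + g = (0, 0).
Eigenvalues of H: 3.1716, 8.8284.
Both eigenvalues > 0, so H is positive definite -> x* is a strict local min.

min


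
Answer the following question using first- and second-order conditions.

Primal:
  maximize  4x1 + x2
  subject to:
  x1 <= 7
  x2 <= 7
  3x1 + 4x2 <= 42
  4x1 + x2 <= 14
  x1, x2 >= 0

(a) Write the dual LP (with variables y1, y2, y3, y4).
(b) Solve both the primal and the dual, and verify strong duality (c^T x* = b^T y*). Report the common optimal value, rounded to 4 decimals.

The standard primal-dual pair for 'max c^T x s.t. A x <= b, x >= 0' is:
  Dual:  min b^T y  s.t.  A^T y >= c,  y >= 0.

So the dual LP is:
  minimize  7y1 + 7y2 + 42y3 + 14y4
  subject to:
    y1 + 3y3 + 4y4 >= 4
    y2 + 4y3 + y4 >= 1
    y1, y2, y3, y4 >= 0

Solving the primal: x* = (3.5, 0).
  primal value c^T x* = 14.
Solving the dual: y* = (0, 0, 0, 1).
  dual value b^T y* = 14.
Strong duality: c^T x* = b^T y*. Confirmed.

14


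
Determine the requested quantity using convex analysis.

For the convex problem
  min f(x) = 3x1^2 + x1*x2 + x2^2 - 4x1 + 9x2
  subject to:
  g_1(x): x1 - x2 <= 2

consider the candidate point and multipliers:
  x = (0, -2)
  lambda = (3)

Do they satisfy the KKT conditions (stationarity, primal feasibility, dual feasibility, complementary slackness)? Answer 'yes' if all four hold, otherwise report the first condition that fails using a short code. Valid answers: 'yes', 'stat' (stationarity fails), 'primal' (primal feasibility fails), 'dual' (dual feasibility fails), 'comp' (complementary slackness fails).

Gradient of f: grad f(x) = Q x + c = (-6, 5)
Constraint values g_i(x) = a_i^T x - b_i:
  g_1((0, -2)) = 0
Stationarity residual: grad f(x) + sum_i lambda_i a_i = (-3, 2)
  -> stationarity FAILS
Primal feasibility (all g_i <= 0): OK
Dual feasibility (all lambda_i >= 0): OK
Complementary slackness (lambda_i * g_i(x) = 0 for all i): OK

Verdict: the first failing condition is stationarity -> stat.

stat


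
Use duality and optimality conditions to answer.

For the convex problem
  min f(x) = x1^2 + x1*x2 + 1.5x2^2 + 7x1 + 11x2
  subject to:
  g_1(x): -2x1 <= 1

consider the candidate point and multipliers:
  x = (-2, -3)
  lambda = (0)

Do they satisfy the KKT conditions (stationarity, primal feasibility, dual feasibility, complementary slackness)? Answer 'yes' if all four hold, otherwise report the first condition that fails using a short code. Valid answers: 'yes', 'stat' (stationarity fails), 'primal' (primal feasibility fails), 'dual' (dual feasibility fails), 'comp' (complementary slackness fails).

Gradient of f: grad f(x) = Q x + c = (0, 0)
Constraint values g_i(x) = a_i^T x - b_i:
  g_1((-2, -3)) = 3
Stationarity residual: grad f(x) + sum_i lambda_i a_i = (0, 0)
  -> stationarity OK
Primal feasibility (all g_i <= 0): FAILS
Dual feasibility (all lambda_i >= 0): OK
Complementary slackness (lambda_i * g_i(x) = 0 for all i): OK

Verdict: the first failing condition is primal_feasibility -> primal.

primal


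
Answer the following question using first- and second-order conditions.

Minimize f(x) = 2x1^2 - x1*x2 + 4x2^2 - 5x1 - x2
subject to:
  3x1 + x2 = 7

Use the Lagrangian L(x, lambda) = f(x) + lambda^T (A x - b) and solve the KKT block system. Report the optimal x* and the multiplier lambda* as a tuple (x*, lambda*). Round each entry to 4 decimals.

Form the Lagrangian:
  L(x, lambda) = (1/2) x^T Q x + c^T x + lambda^T (A x - b)
Stationarity (grad_x L = 0): Q x + c + A^T lambda = 0.
Primal feasibility: A x = b.

This gives the KKT block system:
  [ Q   A^T ] [ x     ]   [-c ]
  [ A    0  ] [ lambda ] = [ b ]

Solving the linear system:
  x*      = (2.1585, 0.5244)
  lambda* = (-1.0366)
  f(x*)   = -2.0305

x* = (2.1585, 0.5244), lambda* = (-1.0366)


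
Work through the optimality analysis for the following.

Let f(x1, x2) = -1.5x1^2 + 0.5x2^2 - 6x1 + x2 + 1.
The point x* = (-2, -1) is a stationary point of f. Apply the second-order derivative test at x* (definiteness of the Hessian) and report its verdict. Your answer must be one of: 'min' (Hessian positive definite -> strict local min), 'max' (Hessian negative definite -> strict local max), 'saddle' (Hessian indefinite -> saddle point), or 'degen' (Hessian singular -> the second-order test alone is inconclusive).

Compute the Hessian H = grad^2 f:
  H = [[-3, 0], [0, 1]]
Verify stationarity: grad f(x*) = H x* + g = (0, 0).
Eigenvalues of H: -3, 1.
Eigenvalues have mixed signs, so H is indefinite -> x* is a saddle point.

saddle


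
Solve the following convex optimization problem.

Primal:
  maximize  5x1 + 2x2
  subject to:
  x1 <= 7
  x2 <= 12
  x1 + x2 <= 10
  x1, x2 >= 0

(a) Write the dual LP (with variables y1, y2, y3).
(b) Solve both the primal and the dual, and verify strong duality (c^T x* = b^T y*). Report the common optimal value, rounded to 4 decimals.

The standard primal-dual pair for 'max c^T x s.t. A x <= b, x >= 0' is:
  Dual:  min b^T y  s.t.  A^T y >= c,  y >= 0.

So the dual LP is:
  minimize  7y1 + 12y2 + 10y3
  subject to:
    y1 + y3 >= 5
    y2 + y3 >= 2
    y1, y2, y3 >= 0

Solving the primal: x* = (7, 3).
  primal value c^T x* = 41.
Solving the dual: y* = (3, 0, 2).
  dual value b^T y* = 41.
Strong duality: c^T x* = b^T y*. Confirmed.

41


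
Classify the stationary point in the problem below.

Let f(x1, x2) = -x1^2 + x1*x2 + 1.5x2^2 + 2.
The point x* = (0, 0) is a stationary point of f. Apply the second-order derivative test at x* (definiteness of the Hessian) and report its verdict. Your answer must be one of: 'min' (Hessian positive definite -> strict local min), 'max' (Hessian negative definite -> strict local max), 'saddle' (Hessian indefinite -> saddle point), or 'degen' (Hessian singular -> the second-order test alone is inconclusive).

Compute the Hessian H = grad^2 f:
  H = [[-2, 1], [1, 3]]
Verify stationarity: grad f(x*) = H x* + g = (0, 0).
Eigenvalues of H: -2.1926, 3.1926.
Eigenvalues have mixed signs, so H is indefinite -> x* is a saddle point.

saddle


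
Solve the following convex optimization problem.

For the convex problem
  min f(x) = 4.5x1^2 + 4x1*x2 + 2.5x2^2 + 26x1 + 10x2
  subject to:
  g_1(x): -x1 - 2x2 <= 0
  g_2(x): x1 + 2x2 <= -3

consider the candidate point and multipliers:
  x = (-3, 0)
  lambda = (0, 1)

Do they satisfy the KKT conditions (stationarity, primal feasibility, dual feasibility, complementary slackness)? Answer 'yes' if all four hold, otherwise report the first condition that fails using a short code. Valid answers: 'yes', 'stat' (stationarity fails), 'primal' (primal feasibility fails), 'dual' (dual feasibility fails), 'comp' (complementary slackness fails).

Gradient of f: grad f(x) = Q x + c = (-1, -2)
Constraint values g_i(x) = a_i^T x - b_i:
  g_1((-3, 0)) = 3
  g_2((-3, 0)) = 0
Stationarity residual: grad f(x) + sum_i lambda_i a_i = (0, 0)
  -> stationarity OK
Primal feasibility (all g_i <= 0): FAILS
Dual feasibility (all lambda_i >= 0): OK
Complementary slackness (lambda_i * g_i(x) = 0 for all i): OK

Verdict: the first failing condition is primal_feasibility -> primal.

primal


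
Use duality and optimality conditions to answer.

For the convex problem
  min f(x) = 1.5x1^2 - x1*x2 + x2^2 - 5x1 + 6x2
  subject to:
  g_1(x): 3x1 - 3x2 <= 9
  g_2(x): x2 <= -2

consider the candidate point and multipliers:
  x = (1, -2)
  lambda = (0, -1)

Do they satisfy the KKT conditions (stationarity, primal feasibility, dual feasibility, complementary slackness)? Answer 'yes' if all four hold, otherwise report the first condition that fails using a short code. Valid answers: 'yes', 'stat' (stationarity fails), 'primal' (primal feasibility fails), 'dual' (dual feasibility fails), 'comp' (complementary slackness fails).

Gradient of f: grad f(x) = Q x + c = (0, 1)
Constraint values g_i(x) = a_i^T x - b_i:
  g_1((1, -2)) = 0
  g_2((1, -2)) = 0
Stationarity residual: grad f(x) + sum_i lambda_i a_i = (0, 0)
  -> stationarity OK
Primal feasibility (all g_i <= 0): OK
Dual feasibility (all lambda_i >= 0): FAILS
Complementary slackness (lambda_i * g_i(x) = 0 for all i): OK

Verdict: the first failing condition is dual_feasibility -> dual.

dual


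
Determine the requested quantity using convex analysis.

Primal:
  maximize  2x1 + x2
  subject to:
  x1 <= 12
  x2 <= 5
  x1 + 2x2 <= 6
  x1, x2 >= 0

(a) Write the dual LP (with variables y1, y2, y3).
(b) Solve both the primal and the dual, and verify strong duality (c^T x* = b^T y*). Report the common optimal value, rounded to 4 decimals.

The standard primal-dual pair for 'max c^T x s.t. A x <= b, x >= 0' is:
  Dual:  min b^T y  s.t.  A^T y >= c,  y >= 0.

So the dual LP is:
  minimize  12y1 + 5y2 + 6y3
  subject to:
    y1 + y3 >= 2
    y2 + 2y3 >= 1
    y1, y2, y3 >= 0

Solving the primal: x* = (6, 0).
  primal value c^T x* = 12.
Solving the dual: y* = (0, 0, 2).
  dual value b^T y* = 12.
Strong duality: c^T x* = b^T y*. Confirmed.

12
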